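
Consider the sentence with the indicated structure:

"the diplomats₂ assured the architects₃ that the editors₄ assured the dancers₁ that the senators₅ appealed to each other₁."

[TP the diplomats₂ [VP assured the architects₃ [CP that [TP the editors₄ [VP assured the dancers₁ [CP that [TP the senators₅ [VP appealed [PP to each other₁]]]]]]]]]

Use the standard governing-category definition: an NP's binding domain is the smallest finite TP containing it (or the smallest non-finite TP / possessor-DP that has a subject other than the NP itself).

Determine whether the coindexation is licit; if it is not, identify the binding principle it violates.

The two coindexed NPs are *the dancers₁* and *each other₁*.
*each other₁* is an anaphor. Principle A requires it to be bound within its binding domain — the embedded TP, whose subject is the senators₅.
Within that domain it is c-commanded by *the senators₅*, which does not share its index.
*the dancers₁* does c-command the anaphor, but from outside its binding domain.
The anaphor is unbound in its domain → Principle A violation.

Principle A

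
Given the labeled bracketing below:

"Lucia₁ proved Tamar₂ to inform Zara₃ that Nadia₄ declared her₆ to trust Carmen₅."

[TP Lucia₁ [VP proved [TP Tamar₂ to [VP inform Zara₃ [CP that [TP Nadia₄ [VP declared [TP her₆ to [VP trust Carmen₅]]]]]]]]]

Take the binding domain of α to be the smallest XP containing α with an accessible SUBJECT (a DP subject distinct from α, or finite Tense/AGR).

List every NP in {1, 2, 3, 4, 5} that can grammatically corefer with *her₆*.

{1, 2, 3}

*her* is a pronoun, so Principle B applies: it must be free in its binding domain.
Binding domain of *her₆*: the embedded TP, whose subject is Nadia₄.
*Lucia₁* c-commands the pronoun but from outside its binding domain, and is not c-commanded by it → coindexation permitted.
*Tamar₂* c-commands the pronoun but from outside its binding domain, and is not c-commanded by it → coindexation permitted.
*Zara₃* c-commands the pronoun but from outside its binding domain, and is not c-commanded by it → coindexation permitted.
*Nadia₄* c-commands the pronoun within its binding domain → coindexation would violate Principle B.
*Carmen₅*: the pronoun c-commands this R-expression → coindexation would violate Principle C on *Carmen₅*.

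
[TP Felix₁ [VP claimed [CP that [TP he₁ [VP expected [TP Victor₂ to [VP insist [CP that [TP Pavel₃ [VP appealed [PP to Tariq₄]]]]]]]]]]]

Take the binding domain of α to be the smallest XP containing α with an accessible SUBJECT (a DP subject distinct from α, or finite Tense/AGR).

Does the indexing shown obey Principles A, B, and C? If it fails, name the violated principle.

The two coindexed NPs are *Felix₁* and *he₁*.
*he₁* is a pronoun; nothing c-commands it within its binding domain (the embedded TP.), so Principle B holds trivially.
*Felix₁* is an R-expression; *he₁* does not c-command it, and no other NP shares its index, so Principle C is satisfied.
All principles are respected.

grammatical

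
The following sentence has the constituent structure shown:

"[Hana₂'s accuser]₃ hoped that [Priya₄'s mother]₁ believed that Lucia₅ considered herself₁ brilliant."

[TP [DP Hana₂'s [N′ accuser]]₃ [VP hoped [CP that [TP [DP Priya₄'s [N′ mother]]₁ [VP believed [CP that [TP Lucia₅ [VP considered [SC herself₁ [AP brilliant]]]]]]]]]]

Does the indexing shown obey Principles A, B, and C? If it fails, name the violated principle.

Principle A

The two coindexed NPs are *[Priya₄'s mother]₁* and *herself₁*.
*herself₁* is an anaphor. Principle A requires it to be bound within its binding domain — the embedded TP, whose subject is Lucia₅.
Within that domain it is c-commanded by *Lucia₅*, which does not share its index.
*[Priya₄'s mother]₁* does c-command the anaphor, but from outside its binding domain.
The anaphor is unbound in its domain → Principle A violation.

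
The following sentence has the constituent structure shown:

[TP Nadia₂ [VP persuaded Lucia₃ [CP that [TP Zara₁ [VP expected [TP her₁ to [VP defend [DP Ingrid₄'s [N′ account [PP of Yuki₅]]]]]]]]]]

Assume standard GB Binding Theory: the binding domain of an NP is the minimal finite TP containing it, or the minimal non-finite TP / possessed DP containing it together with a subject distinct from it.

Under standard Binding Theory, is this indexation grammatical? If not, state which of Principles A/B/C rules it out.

The two coindexed NPs are *Zara₁* and *her₁*.
*her₁* is a pronoun. Its binding domain is the embedded TP, whose subject is Zara₁.
*Zara₁* c-commands it within that domain and carries the same index.
The pronoun is locally bound → Principle B violation.

Principle B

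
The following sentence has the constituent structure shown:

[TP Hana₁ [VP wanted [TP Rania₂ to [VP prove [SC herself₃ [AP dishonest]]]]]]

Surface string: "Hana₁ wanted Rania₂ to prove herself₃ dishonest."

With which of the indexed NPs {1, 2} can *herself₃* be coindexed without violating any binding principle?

{2}

*herself* is an anaphor, so Principle A applies: it must be bound in its binding domain.
Binding domain of *herself₃*: the embedded TP, whose subject is Rania₂.
*Hana₁* c-commands the anaphor but is outside its binding domain → cannot satisfy Principle A.
*Rania₂* c-commands the anaphor within its binding domain → licit binder.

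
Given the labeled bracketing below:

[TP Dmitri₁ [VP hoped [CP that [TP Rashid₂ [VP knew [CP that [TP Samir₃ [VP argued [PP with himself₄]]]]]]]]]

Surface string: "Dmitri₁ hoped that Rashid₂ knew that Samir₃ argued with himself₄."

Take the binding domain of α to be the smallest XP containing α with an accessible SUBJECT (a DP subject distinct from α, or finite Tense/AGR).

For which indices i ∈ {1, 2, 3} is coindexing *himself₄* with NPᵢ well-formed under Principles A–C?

{3}

*himself* is an anaphor, so Principle A applies: it must be bound in its binding domain.
Binding domain of *himself₄*: the embedded TP, whose subject is Samir₃.
*Dmitri₁* c-commands the anaphor but is outside its binding domain → cannot satisfy Principle A.
*Rashid₂* c-commands the anaphor but is outside its binding domain → cannot satisfy Principle A.
*Samir₃* c-commands the anaphor within its binding domain → licit binder.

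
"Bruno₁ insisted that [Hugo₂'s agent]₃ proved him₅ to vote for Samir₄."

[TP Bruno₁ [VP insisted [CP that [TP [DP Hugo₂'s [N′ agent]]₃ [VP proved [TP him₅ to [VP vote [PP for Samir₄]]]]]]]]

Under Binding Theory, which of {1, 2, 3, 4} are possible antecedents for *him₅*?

{1, 2}

*him* is a pronoun, so Principle B applies: it must be free in its binding domain.
Binding domain of *him₅*: the embedded TP, whose subject is [Hugo₂'s agent]₃.
*Bruno₁* c-commands the pronoun but from outside its binding domain, and is not c-commanded by it → coindexation permitted.
*Hugo₂* and the pronoun do not c-command one another → neither Principle B nor Principle C is at stake; coindexation permitted.
*[Hugo₂'s agent]₃* c-commands the pronoun within its binding domain → coindexation would violate Principle B.
*Samir₄*: the pronoun c-commands this R-expression → coindexation would violate Principle C on *Samir₄*.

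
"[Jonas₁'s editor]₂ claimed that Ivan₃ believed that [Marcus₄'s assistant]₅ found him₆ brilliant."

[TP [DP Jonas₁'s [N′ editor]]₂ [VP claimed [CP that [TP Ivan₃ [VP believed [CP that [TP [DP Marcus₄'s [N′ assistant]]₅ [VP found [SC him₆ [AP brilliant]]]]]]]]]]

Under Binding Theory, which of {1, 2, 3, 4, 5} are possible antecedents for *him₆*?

{1, 2, 3, 4}

*him* is a pronoun, so Principle B applies: it must be free in its binding domain.
Binding domain of *him₆*: the embedded TP, whose subject is [Marcus₄'s assistant]₅.
*Jonas₁* and the pronoun do not c-command one another → neither Principle B nor Principle C is at stake; coindexation permitted.
*[Jonas₁'s editor]₂* c-commands the pronoun but from outside its binding domain, and is not c-commanded by it → coindexation permitted.
*Ivan₃* c-commands the pronoun but from outside its binding domain, and is not c-commanded by it → coindexation permitted.
*Marcus₄* and the pronoun do not c-command one another → neither Principle B nor Principle C is at stake; coindexation permitted.
*[Marcus₄'s assistant]₅* c-commands the pronoun within its binding domain → coindexation would violate Principle B.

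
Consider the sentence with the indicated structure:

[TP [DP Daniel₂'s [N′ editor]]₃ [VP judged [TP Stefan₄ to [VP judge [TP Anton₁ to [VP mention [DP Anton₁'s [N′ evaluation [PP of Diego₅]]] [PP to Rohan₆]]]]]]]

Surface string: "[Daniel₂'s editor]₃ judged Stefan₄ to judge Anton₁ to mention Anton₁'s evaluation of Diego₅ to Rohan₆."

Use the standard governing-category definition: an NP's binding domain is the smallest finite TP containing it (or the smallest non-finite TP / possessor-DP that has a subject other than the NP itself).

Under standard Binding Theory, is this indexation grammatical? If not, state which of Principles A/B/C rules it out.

The two coindexed NPs are *Anton₁* (the lower occurrence) and *Anton₁* (the higher occurrence).
*Anton₁* (the lower occurrence) is an R-expression. Principle C requires it to be free everywhere.
*Anton₁* (the higher occurrence) c-commands it and carries the same index.
The R-expression is bound → Principle C violation.

Principle C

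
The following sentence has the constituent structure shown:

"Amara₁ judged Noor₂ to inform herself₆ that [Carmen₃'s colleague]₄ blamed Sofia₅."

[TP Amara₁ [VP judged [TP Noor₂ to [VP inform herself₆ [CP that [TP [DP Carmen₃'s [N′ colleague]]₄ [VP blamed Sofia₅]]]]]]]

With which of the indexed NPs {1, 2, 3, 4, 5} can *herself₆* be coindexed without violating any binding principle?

*herself* is an anaphor, so Principle A applies: it must be bound in its binding domain.
Binding domain of *herself₆*: the embedded TP, whose subject is Noor₂.
*Amara₁* c-commands the anaphor but is outside its binding domain → cannot satisfy Principle A.
*Noor₂* c-commands the anaphor within its binding domain → licit binder.
*Carmen₃* does not c-command the anaphor → cannot bind it.
*[Carmen₃'s colleague]₄* does not c-command the anaphor → cannot bind it.
*Sofia₅* does not c-command the anaphor → cannot bind it.

{2}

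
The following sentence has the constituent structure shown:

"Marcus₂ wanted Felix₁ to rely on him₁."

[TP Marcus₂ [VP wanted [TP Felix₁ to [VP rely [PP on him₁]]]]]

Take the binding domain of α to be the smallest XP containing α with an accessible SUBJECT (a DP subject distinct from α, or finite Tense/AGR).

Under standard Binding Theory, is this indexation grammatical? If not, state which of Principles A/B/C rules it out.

Principle B

The two coindexed NPs are *Felix₁* and *him₁*.
*him₁* is a pronoun. Its binding domain is the embedded TP, whose subject is Felix₁.
*Felix₁* c-commands it within that domain and carries the same index.
The pronoun is locally bound → Principle B violation.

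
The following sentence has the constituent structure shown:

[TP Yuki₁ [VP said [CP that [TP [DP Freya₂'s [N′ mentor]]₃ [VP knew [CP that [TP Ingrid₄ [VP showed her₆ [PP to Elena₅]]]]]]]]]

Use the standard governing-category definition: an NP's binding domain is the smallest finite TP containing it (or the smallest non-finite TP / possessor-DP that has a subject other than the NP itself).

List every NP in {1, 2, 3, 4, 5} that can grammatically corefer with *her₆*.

{1, 2, 3}

*her* is a pronoun, so Principle B applies: it must be free in its binding domain.
Binding domain of *her₆*: the embedded TP, whose subject is Ingrid₄.
*Yuki₁* c-commands the pronoun but from outside its binding domain, and is not c-commanded by it → coindexation permitted.
*Freya₂* and the pronoun do not c-command one another → neither Principle B nor Principle C is at stake; coindexation permitted.
*[Freya₂'s mentor]₃* c-commands the pronoun but from outside its binding domain, and is not c-commanded by it → coindexation permitted.
*Ingrid₄* c-commands the pronoun within its binding domain → coindexation would violate Principle B.
*Elena₅*: the pronoun c-commands this R-expression → coindexation would violate Principle C on *Elena₅*.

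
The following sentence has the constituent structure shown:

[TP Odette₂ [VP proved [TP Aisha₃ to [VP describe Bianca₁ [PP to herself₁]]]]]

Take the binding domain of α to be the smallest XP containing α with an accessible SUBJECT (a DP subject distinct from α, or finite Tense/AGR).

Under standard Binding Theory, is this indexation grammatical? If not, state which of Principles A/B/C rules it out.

grammatical

The two coindexed NPs are *Bianca₁* and *herself₁*.
*herself₁* is an anaphor; its binding domain is the embedded TP, whose subject is Aisha₃. *Bianca₁* c-commands it within that domain and shares its index, so Principle A is satisfied.
*Bianca₁* is an R-expression; *herself₁* does not c-command it, and no other NP shares its index, so Principle C is satisfied.
All principles are respected.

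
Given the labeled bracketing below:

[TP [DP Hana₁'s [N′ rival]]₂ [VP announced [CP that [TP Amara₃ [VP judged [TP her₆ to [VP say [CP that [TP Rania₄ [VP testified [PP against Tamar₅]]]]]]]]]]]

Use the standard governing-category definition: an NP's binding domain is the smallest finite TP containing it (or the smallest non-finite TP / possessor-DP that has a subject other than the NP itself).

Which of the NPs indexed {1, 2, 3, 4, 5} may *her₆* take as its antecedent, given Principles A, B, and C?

*her* is a pronoun, so Principle B applies: it must be free in its binding domain.
Binding domain of *her₆*: the embedded TP, whose subject is Amara₃.
*Hana₁* and the pronoun do not c-command one another → neither Principle B nor Principle C is at stake; coindexation permitted.
*[Hana₁'s rival]₂* c-commands the pronoun but from outside its binding domain, and is not c-commanded by it → coindexation permitted.
*Amara₃* c-commands the pronoun within its binding domain → coindexation would violate Principle B.
*Rania₄*: the pronoun c-commands this R-expression → coindexation would violate Principle C on *Rania₄*.
*Tamar₅*: the pronoun c-commands this R-expression → coindexation would violate Principle C on *Tamar₅*.

{1, 2}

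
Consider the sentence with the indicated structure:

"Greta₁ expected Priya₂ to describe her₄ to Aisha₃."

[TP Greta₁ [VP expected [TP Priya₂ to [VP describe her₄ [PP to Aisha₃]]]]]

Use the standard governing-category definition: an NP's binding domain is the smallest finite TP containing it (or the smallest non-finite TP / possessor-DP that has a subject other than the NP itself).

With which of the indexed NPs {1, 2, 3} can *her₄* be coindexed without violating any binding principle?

{1}

*her* is a pronoun, so Principle B applies: it must be free in its binding domain.
Binding domain of *her₄*: the embedded TP, whose subject is Priya₂.
*Greta₁* c-commands the pronoun but from outside its binding domain, and is not c-commanded by it → coindexation permitted.
*Priya₂* c-commands the pronoun within its binding domain → coindexation would violate Principle B.
*Aisha₃*: the pronoun c-commands this R-expression → coindexation would violate Principle C on *Aisha₃*.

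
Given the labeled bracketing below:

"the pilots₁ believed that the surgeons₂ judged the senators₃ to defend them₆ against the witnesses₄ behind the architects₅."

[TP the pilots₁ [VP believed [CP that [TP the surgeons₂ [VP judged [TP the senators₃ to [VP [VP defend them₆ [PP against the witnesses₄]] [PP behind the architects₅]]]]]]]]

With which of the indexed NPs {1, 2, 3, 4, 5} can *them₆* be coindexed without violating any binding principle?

*them* is a pronoun, so Principle B applies: it must be free in its binding domain.
Binding domain of *them₆*: the embedded TP, whose subject is the senators₃.
*the pilots₁* c-commands the pronoun but from outside its binding domain, and is not c-commanded by it → coindexation permitted.
*the surgeons₂* c-commands the pronoun but from outside its binding domain, and is not c-commanded by it → coindexation permitted.
*the senators₃* c-commands the pronoun within its binding domain → coindexation would violate Principle B.
*the witnesses₄*: the pronoun c-commands this R-expression → coindexation would violate Principle C on *the witnesses₄*.
*the architects₅* and the pronoun do not c-command one another → neither Principle B nor Principle C is at stake; coindexation permitted.

{1, 2, 5}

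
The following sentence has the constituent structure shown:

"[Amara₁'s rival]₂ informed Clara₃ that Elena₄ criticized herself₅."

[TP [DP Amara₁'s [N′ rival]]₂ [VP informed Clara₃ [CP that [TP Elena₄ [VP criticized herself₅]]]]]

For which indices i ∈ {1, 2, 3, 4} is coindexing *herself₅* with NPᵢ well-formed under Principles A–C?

{4}

*herself* is an anaphor, so Principle A applies: it must be bound in its binding domain.
Binding domain of *herself₅*: the embedded TP, whose subject is Elena₄.
*Amara₁* does not c-command the anaphor → cannot bind it.
*[Amara₁'s rival]₂* c-commands the anaphor but is outside its binding domain → cannot satisfy Principle A.
*Clara₃* c-commands the anaphor but is outside its binding domain → cannot satisfy Principle A.
*Elena₄* c-commands the anaphor within its binding domain → licit binder.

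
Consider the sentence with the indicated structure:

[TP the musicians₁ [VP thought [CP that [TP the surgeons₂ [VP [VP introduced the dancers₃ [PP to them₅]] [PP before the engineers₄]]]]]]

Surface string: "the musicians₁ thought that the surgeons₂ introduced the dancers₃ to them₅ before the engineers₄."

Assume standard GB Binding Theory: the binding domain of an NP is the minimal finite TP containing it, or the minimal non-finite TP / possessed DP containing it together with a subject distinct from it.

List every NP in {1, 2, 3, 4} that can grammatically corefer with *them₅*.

*them* is a pronoun, so Principle B applies: it must be free in its binding domain.
Binding domain of *them₅*: the embedded TP, whose subject is the surgeons₂.
*the musicians₁* c-commands the pronoun but from outside its binding domain, and is not c-commanded by it → coindexation permitted.
*the surgeons₂* c-commands the pronoun within its binding domain → coindexation would violate Principle B.
*the dancers₃* c-commands the pronoun within its binding domain → coindexation would violate Principle B.
*the engineers₄* and the pronoun do not c-command one another → neither Principle B nor Principle C is at stake; coindexation permitted.

{1, 4}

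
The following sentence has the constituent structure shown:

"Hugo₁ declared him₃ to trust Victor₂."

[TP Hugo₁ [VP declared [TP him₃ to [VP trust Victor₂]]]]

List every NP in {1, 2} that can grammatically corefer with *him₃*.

none

*him* is a pronoun, so Principle B applies: it must be free in its binding domain.
Binding domain of *him₃*: the matrix TP, whose subject is Hugo₁.
*Hugo₁* c-commands the pronoun within its binding domain → coindexation would violate Principle B.
*Victor₂*: the pronoun c-commands this R-expression → coindexation would violate Principle C on *Victor₂*.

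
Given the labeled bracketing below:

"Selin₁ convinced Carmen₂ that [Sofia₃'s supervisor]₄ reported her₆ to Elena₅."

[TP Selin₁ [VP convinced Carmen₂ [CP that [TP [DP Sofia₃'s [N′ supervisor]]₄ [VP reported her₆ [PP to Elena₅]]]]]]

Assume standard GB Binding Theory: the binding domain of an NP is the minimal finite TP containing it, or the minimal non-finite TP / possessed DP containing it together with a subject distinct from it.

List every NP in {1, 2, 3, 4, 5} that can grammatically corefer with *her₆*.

{1, 2, 3}

*her* is a pronoun, so Principle B applies: it must be free in its binding domain.
Binding domain of *her₆*: the embedded TP, whose subject is [Sofia₃'s supervisor]₄.
*Selin₁* c-commands the pronoun but from outside its binding domain, and is not c-commanded by it → coindexation permitted.
*Carmen₂* c-commands the pronoun but from outside its binding domain, and is not c-commanded by it → coindexation permitted.
*Sofia₃* and the pronoun do not c-command one another → neither Principle B nor Principle C is at stake; coindexation permitted.
*[Sofia₃'s supervisor]₄* c-commands the pronoun within its binding domain → coindexation would violate Principle B.
*Elena₅*: the pronoun c-commands this R-expression → coindexation would violate Principle C on *Elena₅*.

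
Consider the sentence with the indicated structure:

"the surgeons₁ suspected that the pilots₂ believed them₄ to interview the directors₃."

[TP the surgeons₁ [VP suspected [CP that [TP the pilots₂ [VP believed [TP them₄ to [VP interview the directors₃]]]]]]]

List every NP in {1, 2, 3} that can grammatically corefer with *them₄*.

*them* is a pronoun, so Principle B applies: it must be free in its binding domain.
Binding domain of *them₄*: the embedded TP, whose subject is the pilots₂.
*the surgeons₁* c-commands the pronoun but from outside its binding domain, and is not c-commanded by it → coindexation permitted.
*the pilots₂* c-commands the pronoun within its binding domain → coindexation would violate Principle B.
*the directors₃*: the pronoun c-commands this R-expression → coindexation would violate Principle C on *the directors₃*.

{1}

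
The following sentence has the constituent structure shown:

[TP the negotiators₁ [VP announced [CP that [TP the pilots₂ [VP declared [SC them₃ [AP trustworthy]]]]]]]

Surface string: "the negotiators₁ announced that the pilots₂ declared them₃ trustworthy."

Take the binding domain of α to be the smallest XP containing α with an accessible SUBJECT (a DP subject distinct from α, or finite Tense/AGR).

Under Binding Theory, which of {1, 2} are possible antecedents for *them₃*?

*them* is a pronoun, so Principle B applies: it must be free in its binding domain.
Binding domain of *them₃*: the embedded TP, whose subject is the pilots₂.
*the negotiators₁* c-commands the pronoun but from outside its binding domain, and is not c-commanded by it → coindexation permitted.
*the pilots₂* c-commands the pronoun within its binding domain → coindexation would violate Principle B.

{1}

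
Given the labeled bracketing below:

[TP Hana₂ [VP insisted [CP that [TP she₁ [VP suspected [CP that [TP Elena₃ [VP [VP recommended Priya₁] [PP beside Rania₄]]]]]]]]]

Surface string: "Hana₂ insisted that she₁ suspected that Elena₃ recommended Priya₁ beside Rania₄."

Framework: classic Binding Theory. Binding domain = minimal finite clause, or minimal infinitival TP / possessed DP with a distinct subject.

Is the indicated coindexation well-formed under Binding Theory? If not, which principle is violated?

Principle C

The two coindexed NPs are *she₁* and *Priya₁*.
*Priya₁* is an R-expression. Principle C requires it to be free everywhere.
*she₁* c-commands it and carries the same index.
The R-expression is bound → Principle C violation.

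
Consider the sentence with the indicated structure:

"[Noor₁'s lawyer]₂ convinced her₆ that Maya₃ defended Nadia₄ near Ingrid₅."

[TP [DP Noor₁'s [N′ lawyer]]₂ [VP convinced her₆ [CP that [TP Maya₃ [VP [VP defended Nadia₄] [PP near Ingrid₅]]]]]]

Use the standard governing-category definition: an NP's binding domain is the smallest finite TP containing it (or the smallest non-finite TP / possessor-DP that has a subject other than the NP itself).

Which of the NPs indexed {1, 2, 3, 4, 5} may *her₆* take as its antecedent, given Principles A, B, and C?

{1}

*her* is a pronoun, so Principle B applies: it must be free in its binding domain.
Binding domain of *her₆*: the matrix TP, whose subject is [Noor₁'s lawyer]₂.
*Noor₁* and the pronoun do not c-command one another → neither Principle B nor Principle C is at stake; coindexation permitted.
*[Noor₁'s lawyer]₂* c-commands the pronoun within its binding domain → coindexation would violate Principle B.
*Maya₃*: the pronoun c-commands this R-expression → coindexation would violate Principle C on *Maya₃*.
*Nadia₄*: the pronoun c-commands this R-expression → coindexation would violate Principle C on *Nadia₄*.
*Ingrid₅*: the pronoun c-commands this R-expression → coindexation would violate Principle C on *Ingrid₅*.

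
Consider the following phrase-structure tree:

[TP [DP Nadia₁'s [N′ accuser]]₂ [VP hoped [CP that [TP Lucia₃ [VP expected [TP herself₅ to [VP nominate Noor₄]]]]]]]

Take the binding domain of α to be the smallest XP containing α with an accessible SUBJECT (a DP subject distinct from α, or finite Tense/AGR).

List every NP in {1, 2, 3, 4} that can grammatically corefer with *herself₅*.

{3}

*herself* is an anaphor, so Principle A applies: it must be bound in its binding domain.
Binding domain of *herself₅*: the embedded TP, whose subject is Lucia₃.
*Nadia₁* does not c-command the anaphor → cannot bind it.
*[Nadia₁'s accuser]₂* c-commands the anaphor but is outside its binding domain → cannot satisfy Principle A.
*Lucia₃* c-commands the anaphor within its binding domain → licit binder.
*Noor₄* does not c-command the anaphor → cannot bind it.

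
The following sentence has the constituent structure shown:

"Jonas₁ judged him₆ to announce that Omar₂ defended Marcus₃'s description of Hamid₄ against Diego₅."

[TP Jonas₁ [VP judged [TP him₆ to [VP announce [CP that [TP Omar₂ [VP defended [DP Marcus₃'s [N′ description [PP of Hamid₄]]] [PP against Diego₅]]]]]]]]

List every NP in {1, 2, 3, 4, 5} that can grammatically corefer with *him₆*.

none

*him* is a pronoun, so Principle B applies: it must be free in its binding domain.
Binding domain of *him₆*: the matrix TP, whose subject is Jonas₁.
*Jonas₁* c-commands the pronoun within its binding domain → coindexation would violate Principle B.
*Omar₂*: the pronoun c-commands this R-expression → coindexation would violate Principle C on *Omar₂*.
*Marcus₃*: the pronoun c-commands this R-expression → coindexation would violate Principle C on *Marcus₃*.
*Hamid₄*: the pronoun c-commands this R-expression → coindexation would violate Principle C on *Hamid₄*.
*Diego₅*: the pronoun c-commands this R-expression → coindexation would violate Principle C on *Diego₅*.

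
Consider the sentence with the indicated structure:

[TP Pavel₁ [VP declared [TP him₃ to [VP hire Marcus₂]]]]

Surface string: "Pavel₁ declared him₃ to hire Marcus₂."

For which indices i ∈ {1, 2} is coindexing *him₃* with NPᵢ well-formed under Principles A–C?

*him* is a pronoun, so Principle B applies: it must be free in its binding domain.
Binding domain of *him₃*: the matrix TP, whose subject is Pavel₁.
*Pavel₁* c-commands the pronoun within its binding domain → coindexation would violate Principle B.
*Marcus₂*: the pronoun c-commands this R-expression → coindexation would violate Principle C on *Marcus₂*.

none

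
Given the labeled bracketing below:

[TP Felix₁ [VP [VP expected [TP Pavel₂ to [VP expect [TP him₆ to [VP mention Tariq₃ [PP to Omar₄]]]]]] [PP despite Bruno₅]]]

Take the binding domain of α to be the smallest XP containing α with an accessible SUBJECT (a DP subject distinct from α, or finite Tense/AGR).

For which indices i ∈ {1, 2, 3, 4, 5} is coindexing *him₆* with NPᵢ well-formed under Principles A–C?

*him* is a pronoun, so Principle B applies: it must be free in its binding domain.
Binding domain of *him₆*: the embedded TP, whose subject is Pavel₂.
*Felix₁* c-commands the pronoun but from outside its binding domain, and is not c-commanded by it → coindexation permitted.
*Pavel₂* c-commands the pronoun within its binding domain → coindexation would violate Principle B.
*Tariq₃*: the pronoun c-commands this R-expression → coindexation would violate Principle C on *Tariq₃*.
*Omar₄*: the pronoun c-commands this R-expression → coindexation would violate Principle C on *Omar₄*.
*Bruno₅* and the pronoun do not c-command one another → neither Principle B nor Principle C is at stake; coindexation permitted.

{1, 5}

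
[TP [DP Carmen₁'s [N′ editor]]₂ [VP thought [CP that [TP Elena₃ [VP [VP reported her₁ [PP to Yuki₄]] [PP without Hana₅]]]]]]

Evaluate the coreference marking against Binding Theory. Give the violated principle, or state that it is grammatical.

grammatical

The two coindexed NPs are *Carmen₁* and *her₁*.
*her₁* is a pronoun; its binding domain is the embedded TP, whose subject is Elena₃. Within that domain it is c-commanded only by *Elena₃*, which carries a different index — the pronoun is free locally, so Principle B holds.
*Carmen₁* is an R-expression; *her₁* does not c-command it, and no other NP shares its index, so Principle C is satisfied.
All principles are respected.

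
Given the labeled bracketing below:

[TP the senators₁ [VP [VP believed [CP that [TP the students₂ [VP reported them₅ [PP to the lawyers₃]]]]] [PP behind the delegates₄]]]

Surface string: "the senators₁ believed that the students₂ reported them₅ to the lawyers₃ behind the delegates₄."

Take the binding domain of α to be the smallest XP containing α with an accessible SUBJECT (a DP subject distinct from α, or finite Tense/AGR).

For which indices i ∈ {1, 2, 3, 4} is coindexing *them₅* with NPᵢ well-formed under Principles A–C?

*them* is a pronoun, so Principle B applies: it must be free in its binding domain.
Binding domain of *them₅*: the embedded TP, whose subject is the students₂.
*the senators₁* c-commands the pronoun but from outside its binding domain, and is not c-commanded by it → coindexation permitted.
*the students₂* c-commands the pronoun within its binding domain → coindexation would violate Principle B.
*the lawyers₃*: the pronoun c-commands this R-expression → coindexation would violate Principle C on *the lawyers₃*.
*the delegates₄* and the pronoun do not c-command one another → neither Principle B nor Principle C is at stake; coindexation permitted.

{1, 4}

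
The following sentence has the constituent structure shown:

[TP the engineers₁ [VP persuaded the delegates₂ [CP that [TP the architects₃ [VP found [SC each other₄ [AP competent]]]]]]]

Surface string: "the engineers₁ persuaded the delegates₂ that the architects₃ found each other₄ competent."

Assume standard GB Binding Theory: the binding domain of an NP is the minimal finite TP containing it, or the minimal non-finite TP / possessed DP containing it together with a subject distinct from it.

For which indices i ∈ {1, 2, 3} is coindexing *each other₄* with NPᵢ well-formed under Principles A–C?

*each other* is an anaphor, so Principle A applies: it must be bound in its binding domain.
Binding domain of *each other₄*: the embedded TP, whose subject is the architects₃.
*the engineers₁* c-commands the anaphor but is outside its binding domain → cannot satisfy Principle A.
*the delegates₂* c-commands the anaphor but is outside its binding domain → cannot satisfy Principle A.
*the architects₃* c-commands the anaphor within its binding domain → licit binder.

{3}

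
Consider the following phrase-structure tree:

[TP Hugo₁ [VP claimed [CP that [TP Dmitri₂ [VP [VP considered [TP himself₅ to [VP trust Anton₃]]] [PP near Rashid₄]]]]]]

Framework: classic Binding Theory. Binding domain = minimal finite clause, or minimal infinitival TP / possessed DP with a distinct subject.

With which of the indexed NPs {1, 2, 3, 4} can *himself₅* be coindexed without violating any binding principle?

*himself* is an anaphor, so Principle A applies: it must be bound in its binding domain.
Binding domain of *himself₅*: the embedded TP, whose subject is Dmitri₂.
*Hugo₁* c-commands the anaphor but is outside its binding domain → cannot satisfy Principle A.
*Dmitri₂* c-commands the anaphor within its binding domain → licit binder.
*Anton₃* does not c-command the anaphor → cannot bind it.
*Rashid₄* does not c-command the anaphor → cannot bind it.

{2}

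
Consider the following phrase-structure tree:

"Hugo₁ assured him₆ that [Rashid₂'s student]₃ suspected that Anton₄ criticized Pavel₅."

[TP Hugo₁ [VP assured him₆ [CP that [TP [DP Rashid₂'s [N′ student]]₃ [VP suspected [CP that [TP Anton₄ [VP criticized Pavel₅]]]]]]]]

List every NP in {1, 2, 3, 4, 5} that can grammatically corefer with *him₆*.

none

*him* is a pronoun, so Principle B applies: it must be free in its binding domain.
Binding domain of *him₆*: the matrix TP, whose subject is Hugo₁.
*Hugo₁* c-commands the pronoun within its binding domain → coindexation would violate Principle B.
*Rashid₂*: the pronoun c-commands this R-expression → coindexation would violate Principle C on *Rashid₂*.
*[Rashid₂'s student]₃*: the pronoun c-commands this R-expression → coindexation would violate Principle C on *[Rashid₂'s student]₃*.
*Anton₄*: the pronoun c-commands this R-expression → coindexation would violate Principle C on *Anton₄*.
*Pavel₅*: the pronoun c-commands this R-expression → coindexation would violate Principle C on *Pavel₅*.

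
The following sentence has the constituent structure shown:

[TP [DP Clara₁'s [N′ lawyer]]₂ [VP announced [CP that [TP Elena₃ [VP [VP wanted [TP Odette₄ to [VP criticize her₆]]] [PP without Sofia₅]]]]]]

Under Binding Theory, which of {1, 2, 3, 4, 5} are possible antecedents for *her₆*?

{1, 2, 3, 5}

*her* is a pronoun, so Principle B applies: it must be free in its binding domain.
Binding domain of *her₆*: the embedded TP, whose subject is Odette₄.
*Clara₁* and the pronoun do not c-command one another → neither Principle B nor Principle C is at stake; coindexation permitted.
*[Clara₁'s lawyer]₂* c-commands the pronoun but from outside its binding domain, and is not c-commanded by it → coindexation permitted.
*Elena₃* c-commands the pronoun but from outside its binding domain, and is not c-commanded by it → coindexation permitted.
*Odette₄* c-commands the pronoun within its binding domain → coindexation would violate Principle B.
*Sofia₅* and the pronoun do not c-command one another → neither Principle B nor Principle C is at stake; coindexation permitted.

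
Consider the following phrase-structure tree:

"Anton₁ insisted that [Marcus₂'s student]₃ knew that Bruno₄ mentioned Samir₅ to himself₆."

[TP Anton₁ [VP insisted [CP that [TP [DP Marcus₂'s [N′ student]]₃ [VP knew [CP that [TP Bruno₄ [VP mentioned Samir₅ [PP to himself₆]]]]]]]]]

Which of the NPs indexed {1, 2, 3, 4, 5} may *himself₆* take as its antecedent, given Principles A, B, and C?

*himself* is an anaphor, so Principle A applies: it must be bound in its binding domain.
Binding domain of *himself₆*: the embedded TP, whose subject is Bruno₄.
*Anton₁* c-commands the anaphor but is outside its binding domain → cannot satisfy Principle A.
*Marcus₂* does not c-command the anaphor → cannot bind it.
*[Marcus₂'s student]₃* c-commands the anaphor but is outside its binding domain → cannot satisfy Principle A.
*Bruno₄* c-commands the anaphor within its binding domain → licit binder.
*Samir₅* c-commands the anaphor within its binding domain → licit binder.

{4, 5}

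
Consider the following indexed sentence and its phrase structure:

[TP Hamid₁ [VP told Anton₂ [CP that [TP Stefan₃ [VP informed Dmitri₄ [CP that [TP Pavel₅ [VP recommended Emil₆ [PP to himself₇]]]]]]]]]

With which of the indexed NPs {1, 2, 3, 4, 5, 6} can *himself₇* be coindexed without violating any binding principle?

{5, 6}

*himself* is an anaphor, so Principle A applies: it must be bound in its binding domain.
Binding domain of *himself₇*: the embedded TP, whose subject is Pavel₅.
*Hamid₁* c-commands the anaphor but is outside its binding domain → cannot satisfy Principle A.
*Anton₂* c-commands the anaphor but is outside its binding domain → cannot satisfy Principle A.
*Stefan₃* c-commands the anaphor but is outside its binding domain → cannot satisfy Principle A.
*Dmitri₄* c-commands the anaphor but is outside its binding domain → cannot satisfy Principle A.
*Pavel₅* c-commands the anaphor within its binding domain → licit binder.
*Emil₆* c-commands the anaphor within its binding domain → licit binder.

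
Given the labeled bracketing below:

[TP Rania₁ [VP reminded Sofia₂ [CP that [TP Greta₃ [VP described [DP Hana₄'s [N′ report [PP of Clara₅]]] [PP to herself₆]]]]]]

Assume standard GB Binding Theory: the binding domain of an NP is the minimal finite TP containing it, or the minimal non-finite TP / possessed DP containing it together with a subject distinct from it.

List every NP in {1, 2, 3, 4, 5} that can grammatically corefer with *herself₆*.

*herself* is an anaphor, so Principle A applies: it must be bound in its binding domain.
Binding domain of *herself₆*: the embedded TP, whose subject is Greta₃.
*Rania₁* c-commands the anaphor but is outside its binding domain → cannot satisfy Principle A.
*Sofia₂* c-commands the anaphor but is outside its binding domain → cannot satisfy Principle A.
*Greta₃* c-commands the anaphor within its binding domain → licit binder.
*Hana₄* does not c-command the anaphor → cannot bind it.
*Clara₅* does not c-command the anaphor → cannot bind it.

{3}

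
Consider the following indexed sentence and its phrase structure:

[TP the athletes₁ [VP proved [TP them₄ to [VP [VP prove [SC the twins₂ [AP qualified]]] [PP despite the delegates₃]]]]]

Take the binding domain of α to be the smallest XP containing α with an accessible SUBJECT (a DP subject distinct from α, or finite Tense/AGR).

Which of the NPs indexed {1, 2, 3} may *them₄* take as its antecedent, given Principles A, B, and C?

*them* is a pronoun, so Principle B applies: it must be free in its binding domain.
Binding domain of *them₄*: the matrix TP, whose subject is the athletes₁.
*the athletes₁* c-commands the pronoun within its binding domain → coindexation would violate Principle B.
*the twins₂*: the pronoun c-commands this R-expression → coindexation would violate Principle C on *the twins₂*.
*the delegates₃*: the pronoun c-commands this R-expression → coindexation would violate Principle C on *the delegates₃*.

none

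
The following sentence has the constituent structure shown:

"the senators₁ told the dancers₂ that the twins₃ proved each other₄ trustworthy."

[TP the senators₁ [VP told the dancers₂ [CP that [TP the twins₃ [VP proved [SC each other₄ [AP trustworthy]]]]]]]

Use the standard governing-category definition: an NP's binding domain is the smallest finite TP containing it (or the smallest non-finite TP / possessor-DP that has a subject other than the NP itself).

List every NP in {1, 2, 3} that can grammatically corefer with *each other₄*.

*each other* is an anaphor, so Principle A applies: it must be bound in its binding domain.
Binding domain of *each other₄*: the embedded TP, whose subject is the twins₃.
*the senators₁* c-commands the anaphor but is outside its binding domain → cannot satisfy Principle A.
*the dancers₂* c-commands the anaphor but is outside its binding domain → cannot satisfy Principle A.
*the twins₃* c-commands the anaphor within its binding domain → licit binder.

{3}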